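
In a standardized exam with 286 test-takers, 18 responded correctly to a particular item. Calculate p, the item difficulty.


Item difficulty p = number correct / total examinees
p = 18 / 286
p = 0.0629

0.0629


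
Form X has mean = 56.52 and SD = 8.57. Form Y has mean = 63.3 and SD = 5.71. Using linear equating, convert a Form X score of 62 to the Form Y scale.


slope = SD_Y / SD_X = 5.71 / 8.57 ~ 0.6663
intercept = mean_Y - slope * mean_X = 63.3 - (5.71 / 8.57) * 56.52 ~ 25.642
Y = slope * X + intercept. To avoid rounding drift from the rounded slope/intercept, evaluate the equivalent form Y = mean_Y + SD_Y * (X - mean_X) / SD_X at full precision:
Y = 63.3 + 5.71 * (62 - 56.52) / 8.57
Y = 63.3 + 5.71 * 5.48 / 8.57
Y = 63.3 + 31.2908 / 8.57
Y = 63.3 + 3.6512
Y = 66.9512

66.9512


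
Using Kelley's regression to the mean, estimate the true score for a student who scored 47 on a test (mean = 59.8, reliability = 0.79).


T_est = rxx * X + (1 - rxx) * mean
T_est = 0.79 * 47 + 0.21 * 59.8
T_est = 37.13 + 12.558
T_est = 49.688

49.688


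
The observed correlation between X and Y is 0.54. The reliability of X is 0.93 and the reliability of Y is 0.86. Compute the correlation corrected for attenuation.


r_corrected = rxy / sqrt(rxx * ryy)
= 0.54 / sqrt(0.93 * 0.86)
= 0.54 / sqrt(0.7998)
= 0.54 / 0.894315
r_corrected = 0.6038

0.6038


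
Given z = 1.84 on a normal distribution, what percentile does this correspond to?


CDF(z) = 0.5 * (1 + erf(z/sqrt(2)))
erf(1.3011) = 0.9342
CDF = 0.9671
Percentile rank = 0.9671 * 100 = 96.71

96.71


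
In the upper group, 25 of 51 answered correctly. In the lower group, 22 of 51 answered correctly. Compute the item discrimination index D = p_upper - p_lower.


p_upper = 25/51 = 0.4902
p_lower = 22/51 = 0.4314
D = 0.4902 - 0.4314 = 0.0588

0.0588


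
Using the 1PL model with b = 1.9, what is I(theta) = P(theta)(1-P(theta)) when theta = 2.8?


P = 1/(1+exp(-(2.8-1.9))) = 0.7109
I = P*(1-P) = 0.7109 * 0.2891
I = 0.2055

0.2055


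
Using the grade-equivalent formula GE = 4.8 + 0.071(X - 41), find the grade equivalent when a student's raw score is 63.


raw - median = 63 - 41 = 22
slope * diff = 0.071 * 22 = 1.562
GE = 4.8 + 1.562
GE = 6.362

6.362


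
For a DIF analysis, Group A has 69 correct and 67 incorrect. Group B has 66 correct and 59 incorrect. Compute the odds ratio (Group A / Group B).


Odds_A = 69/67 = 1.0299
Odds_B = 66/59 = 1.1186
OR = Odds_A / Odds_B = 1.0299 / 1.1186
Exactly, OR = (69 * 59) / (67 * 66) = 4071 / 4422
OR = 0.9206

0.9206


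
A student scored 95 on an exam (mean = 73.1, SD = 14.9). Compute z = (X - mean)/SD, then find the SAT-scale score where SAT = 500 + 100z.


z = (X - mean) / SD = (95 - 73.1) / 14.9
z = 21.9 / 14.9
z = 1.4698
SAT-scale = SAT = 500 + 100z
Carry z at full precision (z = 21.9 / 14.9) into the conversion:
SAT-scale = 500 + 100 * (21.9 / 14.9) = 500 + 2190 / 14.9
SAT-scale = 500 + 146.9799
SAT-scale = 646.9799

646.9799


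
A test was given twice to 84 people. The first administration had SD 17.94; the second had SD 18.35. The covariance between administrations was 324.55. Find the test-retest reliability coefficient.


r = cov(X,Y) / (SD_X * SD_Y)
r = 324.55 / (17.94 * 18.35)
r = 324.55 / 329.199
r = 0.9859

0.9859


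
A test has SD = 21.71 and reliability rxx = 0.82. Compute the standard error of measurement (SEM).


SEM = SD * sqrt(1 - rxx)
SEM = 21.71 * sqrt(1 - 0.82)
SEM = 21.71 * sqrt(0.18) = 21.71 * 0.424264
SEM = 9.2108

9.2108


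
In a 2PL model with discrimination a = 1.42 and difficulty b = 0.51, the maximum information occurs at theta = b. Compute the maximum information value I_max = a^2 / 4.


For 2PL, max info at theta = b = 0.51
I_max = a^2 / 4 = 1.42^2 / 4
= 2.0164 / 4
I_max = 0.5041

0.5041


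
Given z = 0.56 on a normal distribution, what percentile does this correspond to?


CDF(z) = 0.5 * (1 + erf(z/sqrt(2)))
erf(0.396) = 0.4245
CDF = 0.7123
Percentile rank = 0.7123 * 100 = 71.23

71.23


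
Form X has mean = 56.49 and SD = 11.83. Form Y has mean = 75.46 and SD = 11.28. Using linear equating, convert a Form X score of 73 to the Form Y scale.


slope = SD_Y / SD_X = 11.28 / 11.83 ~ 0.9535
intercept = mean_Y - slope * mean_X = 75.46 - (11.28 / 11.83) * 56.49 ~ 21.5963
Y = slope * X + intercept. To avoid rounding drift from the rounded slope/intercept, evaluate the equivalent form Y = mean_Y + SD_Y * (X - mean_X) / SD_X at full precision:
Y = 75.46 + 11.28 * (73 - 56.49) / 11.83
Y = 75.46 + 11.28 * 16.51 / 11.83
Y = 75.46 + 186.2328 / 11.83
Y = 75.46 + 15.7424
Y = 91.2024

91.2024


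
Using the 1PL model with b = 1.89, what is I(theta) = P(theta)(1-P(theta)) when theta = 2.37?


P = 1/(1+exp(-(2.37-1.89))) = 0.6177
I = P*(1-P) = 0.6177 * 0.3823
I = 0.2361

0.2361


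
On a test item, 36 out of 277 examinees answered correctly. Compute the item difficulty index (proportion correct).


Item difficulty p = number correct / total examinees
p = 36 / 277
p = 0.13

0.13


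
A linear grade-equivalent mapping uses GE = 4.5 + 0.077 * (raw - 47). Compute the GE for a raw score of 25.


raw - median = 25 - 47 = -22
slope * diff = 0.077 * -22 = -1.694
GE = 4.5 + -1.694
GE = 2.806

2.806


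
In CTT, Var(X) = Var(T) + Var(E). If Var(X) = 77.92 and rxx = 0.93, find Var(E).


var_true = rxx * var_obs = 0.93 * 77.92 = 72.4656
var_error = var_obs - var_true
var_error = 77.92 - 72.4656
var_error = 5.4544

5.4544


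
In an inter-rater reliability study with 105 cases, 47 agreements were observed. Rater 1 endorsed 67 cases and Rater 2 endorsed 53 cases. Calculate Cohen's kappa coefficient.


P_o = 47/105 = 0.447619
P_e = (67*53 + 38*52) / 11025 = 0.501315
kappa = (P_o - P_e) / (1 - P_e)
kappa = (0.447619 - 0.501315) / (1 - 0.501315)
kappa = -0.1077

-0.1077


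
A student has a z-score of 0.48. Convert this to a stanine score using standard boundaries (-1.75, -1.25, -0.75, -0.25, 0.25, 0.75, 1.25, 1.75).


Stanine boundaries: [-1.75, -1.25, -0.75, -0.25, 0.25, 0.75, 1.25, 1.75]
z = 0.48
Check each boundary:
  z >= -1.75 -> could be stanine 2
  z >= -1.25 -> could be stanine 3
  z >= -0.75 -> could be stanine 4
  z >= -0.25 -> could be stanine 5
  z >= 0.25 -> could be stanine 6
  z < 0.75
  z < 1.25
  z < 1.75
Highest qualifying boundary gives stanine = 6

6


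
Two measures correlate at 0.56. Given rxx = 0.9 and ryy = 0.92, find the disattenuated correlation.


r_corrected = rxy / sqrt(rxx * ryy)
= 0.56 / sqrt(0.9 * 0.92)
= 0.56 / sqrt(0.828)
= 0.56 / 0.909945
r_corrected = 0.6154

0.6154


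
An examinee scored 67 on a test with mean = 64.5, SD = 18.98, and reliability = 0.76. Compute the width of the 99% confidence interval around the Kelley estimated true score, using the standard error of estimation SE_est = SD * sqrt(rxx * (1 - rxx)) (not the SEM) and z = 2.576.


True score estimate = 0.76*67 + 0.24*64.5 = 66.4
SE_est = SD * sqrt(rxx * (1 - rxx)) = 18.98 * sqrt(0.76 * 0.24) = 18.98 * sqrt(0.1824) = 8.106038
CI = T_est +/- z * SE_est, so width = 2 * z * SE_est = 2 * 2.576 * 8.106038
Width = 41.7623

41.7623


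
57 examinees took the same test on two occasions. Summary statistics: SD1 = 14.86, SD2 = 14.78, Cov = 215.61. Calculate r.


r = cov(X,Y) / (SD_X * SD_Y)
r = 215.61 / (14.86 * 14.78)
r = 215.61 / 219.6308
r = 0.9817

0.9817


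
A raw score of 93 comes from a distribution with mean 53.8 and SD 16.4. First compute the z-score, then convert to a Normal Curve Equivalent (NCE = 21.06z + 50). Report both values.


z = (X - mean) / SD = (93 - 53.8) / 16.4
z = 39.2 / 16.4
z = 2.3902
NCE = NCE = 21.06z + 50
Carry z at full precision (z = 39.2 / 16.4) into the conversion:
NCE = 21.06 * (39.2 / 16.4) + 50 = 825.552 / 16.4 + 50
NCE = 50.3385 + 50
NCE = 100.3385

100.3385


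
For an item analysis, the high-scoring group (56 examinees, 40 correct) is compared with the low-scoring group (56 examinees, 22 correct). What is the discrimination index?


p_upper = 40/56 = 0.7143
p_lower = 22/56 = 0.3929
D = 0.7143 - 0.3929 = 0.3214

0.3214


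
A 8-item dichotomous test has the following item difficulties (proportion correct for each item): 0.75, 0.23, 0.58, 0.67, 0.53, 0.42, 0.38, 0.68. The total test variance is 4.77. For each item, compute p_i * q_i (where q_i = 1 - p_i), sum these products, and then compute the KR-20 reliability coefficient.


For each item, compute p_i * q_i:
  Item 1: 0.75 * 0.25 = 0.1875
  Item 2: 0.23 * 0.77 = 0.1771
  Item 3: 0.58 * 0.42 = 0.2436
  Item 4: 0.67 * 0.33 = 0.2211
  Item 5: 0.53 * 0.47 = 0.2491
  Item 6: 0.42 * 0.58 = 0.2436
  Item 7: 0.38 * 0.62 = 0.2356
  Item 8: 0.68 * 0.32 = 0.2176
Sum(p_i * q_i) = 0.1875 + 0.1771 + 0.2436 + 0.2211 + 0.2491 + 0.2436 + 0.2356 + 0.2176 = 1.7752
KR-20 = (k/(k-1)) * (1 - Sum(p_i*q_i) / Var_total)
= (8/7) * (1 - 1.7752/4.77)
= 1.1429 * 0.6278
KR-20 = 0.7175

0.7175


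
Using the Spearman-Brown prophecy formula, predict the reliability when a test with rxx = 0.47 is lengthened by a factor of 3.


r_new = (n * rxx) / (1 + (n-1) * rxx)
r_new = (3 * 0.47) / (1 + 2 * 0.47)
r_new = 1.41 / 1.94
r_new = 0.7268

0.7268


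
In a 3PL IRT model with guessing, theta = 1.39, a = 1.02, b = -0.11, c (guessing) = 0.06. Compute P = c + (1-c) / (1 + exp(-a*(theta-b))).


logit = 1.02*(1.39 - -0.11) = 1.53
P* = 1/(1 + exp(-1.53)) = 0.822
P = 0.06 + (1 - 0.06) * 0.822
P = 0.8327

0.8327


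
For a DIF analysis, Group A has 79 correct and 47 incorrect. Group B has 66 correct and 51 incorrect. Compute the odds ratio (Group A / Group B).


Odds_A = 79/47 = 1.6809
Odds_B = 66/51 = 1.2941
OR = Odds_A / Odds_B = 1.6809 / 1.2941
Exactly, OR = (79 * 51) / (47 * 66) = 4029 / 3102
OR = 1.2988

1.2988


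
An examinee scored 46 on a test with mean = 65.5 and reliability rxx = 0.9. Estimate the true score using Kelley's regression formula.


T_est = rxx * X + (1 - rxx) * mean
T_est = 0.9 * 46 + 0.1 * 65.5
T_est = 41.4 + 6.55
T_est = 47.95

47.95


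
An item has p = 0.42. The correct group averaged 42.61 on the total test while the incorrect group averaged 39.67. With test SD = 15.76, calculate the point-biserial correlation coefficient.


q = 1 - p = 0.58
rpb = ((M1 - M0) / SD) * sqrt(p * q)
rpb = ((42.61 - 39.67) / 15.76) * sqrt(0.42 * 0.58)
rpb = 0.0921

0.0921


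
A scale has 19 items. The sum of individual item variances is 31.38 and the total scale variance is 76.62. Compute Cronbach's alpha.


alpha = (k/(k-1)) * (1 - sum(si^2)/s_total^2)
= (19/18) * (1 - 31.38/76.62)
alpha = 0.6232

0.6232


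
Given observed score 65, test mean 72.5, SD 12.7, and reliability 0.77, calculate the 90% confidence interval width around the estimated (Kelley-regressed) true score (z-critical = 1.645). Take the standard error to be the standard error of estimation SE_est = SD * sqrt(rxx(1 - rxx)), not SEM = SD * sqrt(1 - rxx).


True score estimate = 0.77*65 + 0.23*72.5 = 66.725
SE_est = SD * sqrt(rxx * (1 - rxx)) = 12.7 * sqrt(0.77 * 0.23) = 12.7 * sqrt(0.1771) = 5.344573
CI = T_est +/- z * SE_est, so width = 2 * z * SE_est = 2 * 1.645 * 5.344573
Width = 17.5836

17.5836


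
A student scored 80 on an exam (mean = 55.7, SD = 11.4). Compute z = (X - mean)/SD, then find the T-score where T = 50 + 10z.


z = (X - mean) / SD = (80 - 55.7) / 11.4
z = 24.3 / 11.4
z = 2.1316
T-score = T = 50 + 10z
Carry z at full precision (z = 24.3 / 11.4) into the conversion:
T-score = 50 + 10 * (24.3 / 11.4) = 50 + 243 / 11.4
T-score = 50 + 21.3158
T-score = 71.3158

71.3158


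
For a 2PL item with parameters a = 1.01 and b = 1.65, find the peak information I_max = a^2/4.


For 2PL, max info at theta = b = 1.65
I_max = a^2 / 4 = 1.01^2 / 4
= 1.0201 / 4
I_max = 0.255

0.255


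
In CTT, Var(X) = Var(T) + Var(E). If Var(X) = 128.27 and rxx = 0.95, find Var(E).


var_true = rxx * var_obs = 0.95 * 128.27 = 121.8565
var_error = var_obs - var_true
var_error = 128.27 - 121.8565
var_error = 6.4135

6.4135


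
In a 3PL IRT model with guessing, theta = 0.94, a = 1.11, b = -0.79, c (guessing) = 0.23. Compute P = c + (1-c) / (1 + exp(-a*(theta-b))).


logit = 1.11*(0.94 - -0.79) = 1.9203
P* = 1/(1 + exp(-1.9203)) = 0.8722
P = 0.23 + (1 - 0.23) * 0.8722
P = 0.9016

0.9016


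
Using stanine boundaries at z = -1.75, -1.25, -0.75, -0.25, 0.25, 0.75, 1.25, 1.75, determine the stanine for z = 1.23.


Stanine boundaries: [-1.75, -1.25, -0.75, -0.25, 0.25, 0.75, 1.25, 1.75]
z = 1.23
Check each boundary:
  z >= -1.75 -> could be stanine 2
  z >= -1.25 -> could be stanine 3
  z >= -0.75 -> could be stanine 4
  z >= -0.25 -> could be stanine 5
  z >= 0.25 -> could be stanine 6
  z >= 0.75 -> could be stanine 7
  z < 1.25
  z < 1.75
Highest qualifying boundary gives stanine = 7

7


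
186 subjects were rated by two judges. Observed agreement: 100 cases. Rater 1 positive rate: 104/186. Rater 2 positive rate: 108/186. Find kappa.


P_o = 100/186 = 0.537634
P_e = (104*108 + 82*78) / 34596 = 0.509539
kappa = (P_o - P_e) / (1 - P_e)
kappa = (0.537634 - 0.509539) / (1 - 0.509539)
kappa = 0.0573

0.0573


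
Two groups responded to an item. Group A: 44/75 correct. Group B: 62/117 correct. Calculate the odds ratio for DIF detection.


Odds_A = 44/31 = 1.4194
Odds_B = 62/55 = 1.1273
OR = Odds_A / Odds_B = 1.4194 / 1.1273
Exactly, OR = (44 * 55) / (31 * 62) = 2420 / 1922
OR = 1.2591

1.2591


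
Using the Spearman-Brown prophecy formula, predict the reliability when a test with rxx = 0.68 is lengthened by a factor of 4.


r_new = (n * rxx) / (1 + (n-1) * rxx)
r_new = (4 * 0.68) / (1 + 3 * 0.68)
r_new = 2.72 / 3.04
r_new = 0.8947

0.8947


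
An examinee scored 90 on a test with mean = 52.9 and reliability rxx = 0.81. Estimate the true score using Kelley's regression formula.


T_est = rxx * X + (1 - rxx) * mean
T_est = 0.81 * 90 + 0.19 * 52.9
T_est = 72.9 + 10.051
T_est = 82.951

82.951


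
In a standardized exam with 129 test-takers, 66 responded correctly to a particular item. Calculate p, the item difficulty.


Item difficulty p = number correct / total examinees
p = 66 / 129
p = 0.5116

0.5116


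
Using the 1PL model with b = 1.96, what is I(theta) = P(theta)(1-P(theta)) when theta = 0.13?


P = 1/(1+exp(-(0.13-1.96))) = 0.1382
I = P*(1-P) = 0.1382 * 0.8618
I = 0.1191

0.1191


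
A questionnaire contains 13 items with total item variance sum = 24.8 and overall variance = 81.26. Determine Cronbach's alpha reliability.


alpha = (k/(k-1)) * (1 - sum(si^2)/s_total^2)
= (13/12) * (1 - 24.8/81.26)
alpha = 0.7527

0.7527


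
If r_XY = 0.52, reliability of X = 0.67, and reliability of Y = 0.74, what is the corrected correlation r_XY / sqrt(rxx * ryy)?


r_corrected = rxy / sqrt(rxx * ryy)
= 0.52 / sqrt(0.67 * 0.74)
= 0.52 / sqrt(0.4958)
= 0.52 / 0.704131
r_corrected = 0.7385

0.7385


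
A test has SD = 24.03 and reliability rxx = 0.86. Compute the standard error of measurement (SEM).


SEM = SD * sqrt(1 - rxx)
SEM = 24.03 * sqrt(1 - 0.86)
SEM = 24.03 * sqrt(0.14) = 24.03 * 0.374166
SEM = 8.9912

8.9912


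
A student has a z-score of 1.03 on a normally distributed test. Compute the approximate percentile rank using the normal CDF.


CDF(z) = 0.5 * (1 + erf(z/sqrt(2)))
erf(0.7283) = 0.697
CDF = 0.8485
Percentile rank = 0.8485 * 100 = 84.85

84.85


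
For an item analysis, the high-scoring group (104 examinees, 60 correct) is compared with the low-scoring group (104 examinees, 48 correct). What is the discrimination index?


p_upper = 60/104 = 0.5769
p_lower = 48/104 = 0.4615
D = 0.5769 - 0.4615 = 0.1154

0.1154


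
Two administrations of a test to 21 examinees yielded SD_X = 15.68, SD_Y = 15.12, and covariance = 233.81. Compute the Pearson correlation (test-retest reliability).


r = cov(X,Y) / (SD_X * SD_Y)
r = 233.81 / (15.68 * 15.12)
r = 233.81 / 237.0816
r = 0.9862

0.9862


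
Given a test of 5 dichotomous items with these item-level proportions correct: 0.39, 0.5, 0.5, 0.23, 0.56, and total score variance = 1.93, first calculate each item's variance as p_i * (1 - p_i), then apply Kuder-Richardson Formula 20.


For each item, compute p_i * q_i:
  Item 1: 0.39 * 0.61 = 0.2379
  Item 2: 0.5 * 0.5 = 0.25
  Item 3: 0.5 * 0.5 = 0.25
  Item 4: 0.23 * 0.77 = 0.1771
  Item 5: 0.56 * 0.44 = 0.2464
Sum(p_i * q_i) = 0.2379 + 0.25 + 0.25 + 0.1771 + 0.2464 = 1.1614
KR-20 = (k/(k-1)) * (1 - Sum(p_i*q_i) / Var_total)
= (5/4) * (1 - 1.1614/1.93)
= 1.25 * 0.3982
KR-20 = 0.4978

0.4978


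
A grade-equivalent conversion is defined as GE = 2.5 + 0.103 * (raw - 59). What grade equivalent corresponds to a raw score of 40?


raw - median = 40 - 59 = -19
slope * diff = 0.103 * -19 = -1.957
GE = 2.5 + -1.957
GE = 0.543

0.543


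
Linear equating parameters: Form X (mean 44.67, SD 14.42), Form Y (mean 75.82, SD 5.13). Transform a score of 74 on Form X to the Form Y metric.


slope = SD_Y / SD_X = 5.13 / 14.42 ~ 0.3558
intercept = mean_Y - slope * mean_X = 75.82 - (5.13 / 14.42) * 44.67 ~ 59.9284
Y = slope * X + intercept. To avoid rounding drift from the rounded slope/intercept, evaluate the equivalent form Y = mean_Y + SD_Y * (X - mean_X) / SD_X at full precision:
Y = 75.82 + 5.13 * (74 - 44.67) / 14.42
Y = 75.82 + 5.13 * 29.33 / 14.42
Y = 75.82 + 150.4629 / 14.42
Y = 75.82 + 10.4343
Y = 86.2543

86.2543


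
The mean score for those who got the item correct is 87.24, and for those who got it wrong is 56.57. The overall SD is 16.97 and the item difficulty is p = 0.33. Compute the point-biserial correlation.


q = 1 - p = 0.67
rpb = ((M1 - M0) / SD) * sqrt(p * q)
rpb = ((87.24 - 56.57) / 16.97) * sqrt(0.33 * 0.67)
rpb = 0.8498

0.8498


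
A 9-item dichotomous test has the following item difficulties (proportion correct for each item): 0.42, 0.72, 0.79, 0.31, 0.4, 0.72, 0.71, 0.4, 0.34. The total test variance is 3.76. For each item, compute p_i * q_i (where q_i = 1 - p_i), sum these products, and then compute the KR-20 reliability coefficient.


For each item, compute p_i * q_i:
  Item 1: 0.42 * 0.58 = 0.2436
  Item 2: 0.72 * 0.28 = 0.2016
  Item 3: 0.79 * 0.21 = 0.1659
  Item 4: 0.31 * 0.69 = 0.2139
  Item 5: 0.4 * 0.6 = 0.24
  Item 6: 0.72 * 0.28 = 0.2016
  Item 7: 0.71 * 0.29 = 0.2059
  Item 8: 0.4 * 0.6 = 0.24
  Item 9: 0.34 * 0.66 = 0.2244
Sum(p_i * q_i) = 0.2436 + 0.2016 + 0.1659 + 0.2139 + 0.24 + 0.2016 + 0.2059 + 0.24 + 0.2244 = 1.9369
KR-20 = (k/(k-1)) * (1 - Sum(p_i*q_i) / Var_total)
= (9/8) * (1 - 1.9369/3.76)
= 1.125 * 0.4849
KR-20 = 0.5455

0.5455


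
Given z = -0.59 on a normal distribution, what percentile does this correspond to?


CDF(z) = 0.5 * (1 + erf(z/sqrt(2)))
erf(-0.4172) = -0.4448
CDF = 0.2776
Percentile rank = 0.2776 * 100 = 27.76

27.76


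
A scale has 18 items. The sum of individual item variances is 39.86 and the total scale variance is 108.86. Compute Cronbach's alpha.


alpha = (k/(k-1)) * (1 - sum(si^2)/s_total^2)
= (18/17) * (1 - 39.86/108.86)
alpha = 0.6711

0.6711


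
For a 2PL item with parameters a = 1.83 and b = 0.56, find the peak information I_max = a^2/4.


For 2PL, max info at theta = b = 0.56
I_max = a^2 / 4 = 1.83^2 / 4
= 3.3489 / 4
I_max = 0.8372

0.8372


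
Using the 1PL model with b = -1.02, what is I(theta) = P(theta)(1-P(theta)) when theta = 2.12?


P = 1/(1+exp(-(2.12--1.02))) = 0.9585
I = P*(1-P) = 0.9585 * 0.0415
I = 0.0398

0.0398


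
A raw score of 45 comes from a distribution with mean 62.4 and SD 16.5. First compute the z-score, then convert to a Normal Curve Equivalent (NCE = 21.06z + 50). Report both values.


z = (X - mean) / SD = (45 - 62.4) / 16.5
z = -17.4 / 16.5
z = -1.0545
NCE = NCE = 21.06z + 50
Carry z at full precision (z = -17.4 / 16.5) into the conversion:
NCE = 21.06 * (-17.4 / 16.5) + 50 = -366.444 / 16.5 + 50
NCE = -22.2087 + 50
NCE = 27.7913

27.7913


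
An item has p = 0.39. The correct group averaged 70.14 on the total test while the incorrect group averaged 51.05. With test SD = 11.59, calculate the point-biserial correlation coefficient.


q = 1 - p = 0.61
rpb = ((M1 - M0) / SD) * sqrt(p * q)
rpb = ((70.14 - 51.05) / 11.59) * sqrt(0.39 * 0.61)
rpb = 0.8034

0.8034


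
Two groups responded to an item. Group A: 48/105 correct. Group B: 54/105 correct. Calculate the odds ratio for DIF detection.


Odds_A = 48/57 = 0.8421
Odds_B = 54/51 = 1.0588
OR = Odds_A / Odds_B = 0.8421 / 1.0588
Exactly, OR = (48 * 51) / (57 * 54) = 2448 / 3078
OR = 0.7953

0.7953


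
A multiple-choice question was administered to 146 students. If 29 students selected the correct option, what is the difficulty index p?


Item difficulty p = number correct / total examinees
p = 29 / 146
p = 0.1986

0.1986


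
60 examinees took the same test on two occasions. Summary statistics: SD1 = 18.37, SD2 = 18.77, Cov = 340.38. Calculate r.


r = cov(X,Y) / (SD_X * SD_Y)
r = 340.38 / (18.37 * 18.77)
r = 340.38 / 344.8049
r = 0.9872

0.9872


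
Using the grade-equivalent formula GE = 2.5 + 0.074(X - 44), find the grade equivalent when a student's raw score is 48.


raw - median = 48 - 44 = 4
slope * diff = 0.074 * 4 = 0.296
GE = 2.5 + 0.296
GE = 2.796

2.796


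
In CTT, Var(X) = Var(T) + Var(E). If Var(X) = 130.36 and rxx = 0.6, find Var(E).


var_true = rxx * var_obs = 0.6 * 130.36 = 78.216
var_error = var_obs - var_true
var_error = 130.36 - 78.216
var_error = 52.144

52.144


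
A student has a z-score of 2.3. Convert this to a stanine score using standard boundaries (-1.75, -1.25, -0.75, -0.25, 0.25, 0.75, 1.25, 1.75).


Stanine boundaries: [-1.75, -1.25, -0.75, -0.25, 0.25, 0.75, 1.25, 1.75]
z = 2.3
Check each boundary:
  z >= -1.75 -> could be stanine 2
  z >= -1.25 -> could be stanine 3
  z >= -0.75 -> could be stanine 4
  z >= -0.25 -> could be stanine 5
  z >= 0.25 -> could be stanine 6
  z >= 0.75 -> could be stanine 7
  z >= 1.25 -> could be stanine 8
  z >= 1.75 -> could be stanine 9
Highest qualifying boundary gives stanine = 9

9


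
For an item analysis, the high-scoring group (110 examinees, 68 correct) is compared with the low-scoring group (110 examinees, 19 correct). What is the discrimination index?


p_upper = 68/110 = 0.6182
p_lower = 19/110 = 0.1727
D = 0.6182 - 0.1727 = 0.4455

0.4455


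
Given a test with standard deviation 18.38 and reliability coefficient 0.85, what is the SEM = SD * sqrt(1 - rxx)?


SEM = SD * sqrt(1 - rxx)
SEM = 18.38 * sqrt(1 - 0.85)
SEM = 18.38 * sqrt(0.15) = 18.38 * 0.387298
SEM = 7.1185

7.1185


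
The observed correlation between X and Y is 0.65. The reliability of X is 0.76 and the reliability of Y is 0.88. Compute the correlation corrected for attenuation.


r_corrected = rxy / sqrt(rxx * ryy)
= 0.65 / sqrt(0.76 * 0.88)
= 0.65 / sqrt(0.6688)
= 0.65 / 0.817802
r_corrected = 0.7948

0.7948


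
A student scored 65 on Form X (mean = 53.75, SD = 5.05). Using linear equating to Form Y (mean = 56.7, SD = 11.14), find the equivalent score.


slope = SD_Y / SD_X = 11.14 / 5.05 ~ 2.2059
intercept = mean_Y - slope * mean_X = 56.7 - (11.14 / 5.05) * 53.75 ~ -61.8693
Y = slope * X + intercept. To avoid rounding drift from the rounded slope/intercept, evaluate the equivalent form Y = mean_Y + SD_Y * (X - mean_X) / SD_X at full precision:
Y = 56.7 + 11.14 * (65 - 53.75) / 5.05
Y = 56.7 + 11.14 * 11.25 / 5.05
Y = 56.7 + 125.325 / 5.05
Y = 56.7 + 24.8168
Y = 81.5168

81.5168


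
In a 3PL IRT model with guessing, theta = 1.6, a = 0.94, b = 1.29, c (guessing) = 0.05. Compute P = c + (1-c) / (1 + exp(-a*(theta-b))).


logit = 0.94*(1.6 - 1.29) = 0.2914
P* = 1/(1 + exp(-0.2914)) = 0.5723
P = 0.05 + (1 - 0.05) * 0.5723
P = 0.5937

0.5937


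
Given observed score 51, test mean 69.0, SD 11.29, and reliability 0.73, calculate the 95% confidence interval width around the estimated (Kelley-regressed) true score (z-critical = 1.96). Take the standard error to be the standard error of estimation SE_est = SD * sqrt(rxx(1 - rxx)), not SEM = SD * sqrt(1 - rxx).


True score estimate = 0.73*51 + 0.27*69.0 = 55.86
SE_est = SD * sqrt(rxx * (1 - rxx)) = 11.29 * sqrt(0.73 * 0.27) = 11.29 * sqrt(0.1971) = 5.012302
CI = T_est +/- z * SE_est, so width = 2 * z * SE_est = 2 * 1.96 * 5.012302
Width = 19.6482

19.6482


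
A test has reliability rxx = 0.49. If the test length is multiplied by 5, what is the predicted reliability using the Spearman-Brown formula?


r_new = (n * rxx) / (1 + (n-1) * rxx)
r_new = (5 * 0.49) / (1 + 4 * 0.49)
r_new = 2.45 / 2.96
r_new = 0.8277

0.8277


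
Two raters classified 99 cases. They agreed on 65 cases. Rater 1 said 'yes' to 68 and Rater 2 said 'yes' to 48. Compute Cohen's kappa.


P_o = 65/99 = 0.656566
P_e = (68*48 + 31*51) / 9801 = 0.494337
kappa = (P_o - P_e) / (1 - P_e)
kappa = (0.656566 - 0.494337) / (1 - 0.494337)
kappa = 0.3208

0.3208


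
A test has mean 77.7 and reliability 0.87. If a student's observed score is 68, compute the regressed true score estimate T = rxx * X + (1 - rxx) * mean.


T_est = rxx * X + (1 - rxx) * mean
T_est = 0.87 * 68 + 0.13 * 77.7
T_est = 59.16 + 10.101
T_est = 69.261

69.261


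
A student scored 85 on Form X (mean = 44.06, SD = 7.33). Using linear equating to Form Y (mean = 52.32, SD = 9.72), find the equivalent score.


slope = SD_Y / SD_X = 9.72 / 7.33 ~ 1.3261
intercept = mean_Y - slope * mean_X = 52.32 - (9.72 / 7.33) * 44.06 ~ -6.1061
Y = slope * X + intercept. To avoid rounding drift from the rounded slope/intercept, evaluate the equivalent form Y = mean_Y + SD_Y * (X - mean_X) / SD_X at full precision:
Y = 52.32 + 9.72 * (85 - 44.06) / 7.33
Y = 52.32 + 9.72 * 40.94 / 7.33
Y = 52.32 + 397.9368 / 7.33
Y = 52.32 + 54.2888
Y = 106.6088

106.6088


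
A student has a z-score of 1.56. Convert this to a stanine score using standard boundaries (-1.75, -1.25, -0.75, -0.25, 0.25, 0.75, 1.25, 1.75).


Stanine boundaries: [-1.75, -1.25, -0.75, -0.25, 0.25, 0.75, 1.25, 1.75]
z = 1.56
Check each boundary:
  z >= -1.75 -> could be stanine 2
  z >= -1.25 -> could be stanine 3
  z >= -0.75 -> could be stanine 4
  z >= -0.25 -> could be stanine 5
  z >= 0.25 -> could be stanine 6
  z >= 0.75 -> could be stanine 7
  z >= 1.25 -> could be stanine 8
  z < 1.75
Highest qualifying boundary gives stanine = 8

8


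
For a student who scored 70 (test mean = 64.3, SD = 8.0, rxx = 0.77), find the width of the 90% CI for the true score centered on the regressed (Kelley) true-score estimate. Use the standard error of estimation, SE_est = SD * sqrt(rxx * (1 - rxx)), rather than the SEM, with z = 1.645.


True score estimate = 0.77*70 + 0.23*64.3 = 68.689
SE_est = SD * sqrt(rxx * (1 - rxx)) = 8.0 * sqrt(0.77 * 0.23) = 8.0 * sqrt(0.1771) = 3.36666
CI = T_est +/- z * SE_est, so width = 2 * z * SE_est = 2 * 1.645 * 3.36666
Width = 11.0763

11.0763


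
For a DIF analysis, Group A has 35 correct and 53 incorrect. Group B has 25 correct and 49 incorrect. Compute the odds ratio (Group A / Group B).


Odds_A = 35/53 = 0.6604
Odds_B = 25/49 = 0.5102
OR = Odds_A / Odds_B = 0.6604 / 0.5102
Exactly, OR = (35 * 49) / (53 * 25) = 1715 / 1325
OR = 1.2943

1.2943


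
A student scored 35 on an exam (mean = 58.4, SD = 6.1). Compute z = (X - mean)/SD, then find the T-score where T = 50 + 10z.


z = (X - mean) / SD = (35 - 58.4) / 6.1
z = -23.4 / 6.1
z = -3.8361
T-score = T = 50 + 10z
Carry z at full precision (z = -23.4 / 6.1) into the conversion:
T-score = 50 + 10 * (-23.4 / 6.1) = 50 + -234 / 6.1
T-score = 50 + -38.3607
T-score = 11.6393

11.6393


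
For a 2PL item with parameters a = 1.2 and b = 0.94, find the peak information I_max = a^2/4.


For 2PL, max info at theta = b = 0.94
I_max = a^2 / 4 = 1.2^2 / 4
= 1.44 / 4
I_max = 0.36

0.36


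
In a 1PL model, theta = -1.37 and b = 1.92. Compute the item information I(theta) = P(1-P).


P = 1/(1+exp(-(-1.37-1.92))) = 0.0359
I = P*(1-P) = 0.0359 * 0.9641
I = 0.0346

0.0346


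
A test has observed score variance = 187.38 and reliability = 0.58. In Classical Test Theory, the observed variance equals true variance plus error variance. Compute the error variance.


var_true = rxx * var_obs = 0.58 * 187.38 = 108.6804
var_error = var_obs - var_true
var_error = 187.38 - 108.6804
var_error = 78.6996

78.6996


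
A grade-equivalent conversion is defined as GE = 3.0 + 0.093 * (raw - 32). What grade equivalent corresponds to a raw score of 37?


raw - median = 37 - 32 = 5
slope * diff = 0.093 * 5 = 0.465
GE = 3.0 + 0.465
GE = 3.465

3.465


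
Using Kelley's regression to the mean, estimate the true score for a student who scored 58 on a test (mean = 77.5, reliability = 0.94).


T_est = rxx * X + (1 - rxx) * mean
T_est = 0.94 * 58 + 0.06 * 77.5
T_est = 54.52 + 4.65
T_est = 59.17

59.17


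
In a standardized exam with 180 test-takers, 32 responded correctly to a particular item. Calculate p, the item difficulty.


Item difficulty p = number correct / total examinees
p = 32 / 180
p = 0.1778

0.1778


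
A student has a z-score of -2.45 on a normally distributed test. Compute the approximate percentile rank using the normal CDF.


CDF(z) = 0.5 * (1 + erf(z/sqrt(2)))
erf(-1.7324) = -0.9857
CDF = 0.0071
Percentile rank = 0.0071 * 100 = 0.71

0.71


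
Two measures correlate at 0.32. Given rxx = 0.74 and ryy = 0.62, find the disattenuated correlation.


r_corrected = rxy / sqrt(rxx * ryy)
= 0.32 / sqrt(0.74 * 0.62)
= 0.32 / sqrt(0.4588)
= 0.32 / 0.677348
r_corrected = 0.4724

0.4724


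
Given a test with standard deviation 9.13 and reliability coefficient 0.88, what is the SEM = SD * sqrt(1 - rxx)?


SEM = SD * sqrt(1 - rxx)
SEM = 9.13 * sqrt(1 - 0.88)
SEM = 9.13 * sqrt(0.12) = 9.13 * 0.34641
SEM = 3.1627

3.1627


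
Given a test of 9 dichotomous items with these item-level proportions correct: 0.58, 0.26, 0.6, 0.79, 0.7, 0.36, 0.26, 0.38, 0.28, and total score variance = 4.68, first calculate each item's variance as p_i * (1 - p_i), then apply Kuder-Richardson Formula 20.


For each item, compute p_i * q_i:
  Item 1: 0.58 * 0.42 = 0.2436
  Item 2: 0.26 * 0.74 = 0.1924
  Item 3: 0.6 * 0.4 = 0.24
  Item 4: 0.79 * 0.21 = 0.1659
  Item 5: 0.7 * 0.3 = 0.21
  Item 6: 0.36 * 0.64 = 0.2304
  Item 7: 0.26 * 0.74 = 0.1924
  Item 8: 0.38 * 0.62 = 0.2356
  Item 9: 0.28 * 0.72 = 0.2016
Sum(p_i * q_i) = 0.2436 + 0.1924 + 0.24 + 0.1659 + 0.21 + 0.2304 + 0.1924 + 0.2356 + 0.2016 = 1.9119
KR-20 = (k/(k-1)) * (1 - Sum(p_i*q_i) / Var_total)
= (9/8) * (1 - 1.9119/4.68)
= 1.125 * 0.5915
KR-20 = 0.6654

0.6654


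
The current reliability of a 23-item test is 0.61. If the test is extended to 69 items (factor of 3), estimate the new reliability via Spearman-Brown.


r_new = (n * rxx) / (1 + (n-1) * rxx)
r_new = (3 * 0.61) / (1 + 2 * 0.61)
r_new = 1.83 / 2.22
r_new = 0.8243

0.8243


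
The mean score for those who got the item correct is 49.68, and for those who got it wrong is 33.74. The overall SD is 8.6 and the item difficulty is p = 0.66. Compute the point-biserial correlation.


q = 1 - p = 0.34
rpb = ((M1 - M0) / SD) * sqrt(p * q)
rpb = ((49.68 - 33.74) / 8.6) * sqrt(0.66 * 0.34)
rpb = 0.878

0.878


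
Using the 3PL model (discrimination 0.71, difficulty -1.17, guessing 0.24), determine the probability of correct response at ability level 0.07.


logit = 0.71*(0.07 - -1.17) = 0.8804
P* = 1/(1 + exp(-0.8804)) = 0.7069
P = 0.24 + (1 - 0.24) * 0.7069
P = 0.7772

0.7772


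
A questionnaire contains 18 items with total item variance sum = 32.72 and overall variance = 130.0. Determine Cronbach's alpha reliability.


alpha = (k/(k-1)) * (1 - sum(si^2)/s_total^2)
= (18/17) * (1 - 32.72/130.0)
alpha = 0.7923

0.7923


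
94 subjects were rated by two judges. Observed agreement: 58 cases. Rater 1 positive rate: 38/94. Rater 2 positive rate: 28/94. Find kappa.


P_o = 58/94 = 0.617021
P_e = (38*28 + 56*66) / 8836 = 0.538705
kappa = (P_o - P_e) / (1 - P_e)
kappa = (0.617021 - 0.538705) / (1 - 0.538705)
kappa = 0.1698

0.1698


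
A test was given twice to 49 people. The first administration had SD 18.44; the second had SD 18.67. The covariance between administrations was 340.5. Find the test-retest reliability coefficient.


r = cov(X,Y) / (SD_X * SD_Y)
r = 340.5 / (18.44 * 18.67)
r = 340.5 / 344.2748
r = 0.989

0.989


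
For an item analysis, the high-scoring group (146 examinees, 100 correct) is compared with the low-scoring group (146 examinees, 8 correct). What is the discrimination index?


p_upper = 100/146 = 0.6849
p_lower = 8/146 = 0.0548
D = 0.6849 - 0.0548 = 0.6301

0.6301


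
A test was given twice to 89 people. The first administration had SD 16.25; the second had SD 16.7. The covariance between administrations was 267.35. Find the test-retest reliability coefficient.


r = cov(X,Y) / (SD_X * SD_Y)
r = 267.35 / (16.25 * 16.7)
r = 267.35 / 271.375
r = 0.9852

0.9852


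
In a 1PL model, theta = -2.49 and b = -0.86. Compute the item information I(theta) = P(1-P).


P = 1/(1+exp(-(-2.49--0.86))) = 0.1638
I = P*(1-P) = 0.1638 * 0.8362
I = 0.137

0.137


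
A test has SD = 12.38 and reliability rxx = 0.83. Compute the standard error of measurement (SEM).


SEM = SD * sqrt(1 - rxx)
SEM = 12.38 * sqrt(1 - 0.83)
SEM = 12.38 * sqrt(0.17) = 12.38 * 0.412311
SEM = 5.1044

5.1044


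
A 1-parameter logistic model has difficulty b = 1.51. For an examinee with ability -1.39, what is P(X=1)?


theta - b = -1.39 - 1.51 = -2.9
exp(-(theta - b)) = exp(2.9) = 18.1741
P = 1 / (1 + 18.1741)
P = 0.0522

0.0522


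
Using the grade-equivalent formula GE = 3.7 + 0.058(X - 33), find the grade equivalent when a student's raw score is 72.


raw - median = 72 - 33 = 39
slope * diff = 0.058 * 39 = 2.262
GE = 3.7 + 2.262
GE = 5.962

5.962


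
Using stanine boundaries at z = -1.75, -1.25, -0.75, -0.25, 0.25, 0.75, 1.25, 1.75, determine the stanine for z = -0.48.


Stanine boundaries: [-1.75, -1.25, -0.75, -0.25, 0.25, 0.75, 1.25, 1.75]
z = -0.48
Check each boundary:
  z >= -1.75 -> could be stanine 2
  z >= -1.25 -> could be stanine 3
  z >= -0.75 -> could be stanine 4
  z < -0.25
  z < 0.25
  z < 0.75
  z < 1.25
  z < 1.75
Highest qualifying boundary gives stanine = 4

4


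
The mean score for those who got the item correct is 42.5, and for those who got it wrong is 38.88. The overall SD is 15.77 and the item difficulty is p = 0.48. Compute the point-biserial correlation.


q = 1 - p = 0.52
rpb = ((M1 - M0) / SD) * sqrt(p * q)
rpb = ((42.5 - 38.88) / 15.77) * sqrt(0.48 * 0.52)
rpb = 0.1147

0.1147


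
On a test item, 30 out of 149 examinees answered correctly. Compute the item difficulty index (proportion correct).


Item difficulty p = number correct / total examinees
p = 30 / 149
p = 0.2013

0.2013


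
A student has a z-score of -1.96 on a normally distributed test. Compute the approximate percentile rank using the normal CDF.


CDF(z) = 0.5 * (1 + erf(z/sqrt(2)))
erf(-1.3859) = -0.95
CDF = 0.025
Percentile rank = 0.025 * 100 = 2.5

2.5


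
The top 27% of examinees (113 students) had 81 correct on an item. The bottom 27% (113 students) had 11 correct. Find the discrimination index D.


p_upper = 81/113 = 0.7168
p_lower = 11/113 = 0.0973
D = 0.7168 - 0.0973 = 0.6195

0.6195


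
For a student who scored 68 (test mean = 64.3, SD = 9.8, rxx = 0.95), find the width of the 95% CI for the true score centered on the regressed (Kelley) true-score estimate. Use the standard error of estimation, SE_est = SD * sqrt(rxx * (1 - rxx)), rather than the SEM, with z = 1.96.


True score estimate = 0.95*68 + 0.05*64.3 = 67.815
SE_est = SD * sqrt(rxx * (1 - rxx)) = 9.8 * sqrt(0.95 * 0.05) = 9.8 * sqrt(0.0475) = 2.13586
CI = T_est +/- z * SE_est, so width = 2 * z * SE_est = 2 * 1.96 * 2.13586
Width = 8.3726

8.3726


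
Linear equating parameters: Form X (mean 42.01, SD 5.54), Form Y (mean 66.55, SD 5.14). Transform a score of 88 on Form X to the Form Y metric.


slope = SD_Y / SD_X = 5.14 / 5.54 ~ 0.9278
intercept = mean_Y - slope * mean_X = 66.55 - (5.14 / 5.54) * 42.01 ~ 27.5732
Y = slope * X + intercept. To avoid rounding drift from the rounded slope/intercept, evaluate the equivalent form Y = mean_Y + SD_Y * (X - mean_X) / SD_X at full precision:
Y = 66.55 + 5.14 * (88 - 42.01) / 5.54
Y = 66.55 + 5.14 * 45.99 / 5.54
Y = 66.55 + 236.3886 / 5.54
Y = 66.55 + 42.6694
Y = 109.2194

109.2194


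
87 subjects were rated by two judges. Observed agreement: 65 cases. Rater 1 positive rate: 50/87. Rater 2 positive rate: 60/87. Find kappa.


P_o = 65/87 = 0.747126
P_e = (50*60 + 37*27) / 7569 = 0.528339
kappa = (P_o - P_e) / (1 - P_e)
kappa = (0.747126 - 0.528339) / (1 - 0.528339)
kappa = 0.4639

0.4639


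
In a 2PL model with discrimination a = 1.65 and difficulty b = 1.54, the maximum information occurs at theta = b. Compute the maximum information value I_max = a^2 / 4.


For 2PL, max info at theta = b = 1.54
I_max = a^2 / 4 = 1.65^2 / 4
= 2.7225 / 4
I_max = 0.6806

0.6806


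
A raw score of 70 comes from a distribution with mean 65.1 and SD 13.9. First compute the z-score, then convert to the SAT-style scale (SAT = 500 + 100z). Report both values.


z = (X - mean) / SD = (70 - 65.1) / 13.9
z = 4.9 / 13.9
z = 0.3525
SAT-scale = SAT = 500 + 100z
Carry z at full precision (z = 4.9 / 13.9) into the conversion:
SAT-scale = 500 + 100 * (4.9 / 13.9) = 500 + 490 / 13.9
SAT-scale = 500 + 35.2518
SAT-scale = 535.2518

535.2518


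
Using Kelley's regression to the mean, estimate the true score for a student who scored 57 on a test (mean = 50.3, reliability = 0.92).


T_est = rxx * X + (1 - rxx) * mean
T_est = 0.92 * 57 + 0.08 * 50.3
T_est = 52.44 + 4.024
T_est = 56.464

56.464


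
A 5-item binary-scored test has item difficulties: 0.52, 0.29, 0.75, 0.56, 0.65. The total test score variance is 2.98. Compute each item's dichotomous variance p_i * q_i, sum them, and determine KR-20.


For each item, compute p_i * q_i:
  Item 1: 0.52 * 0.48 = 0.2496
  Item 2: 0.29 * 0.71 = 0.2059
  Item 3: 0.75 * 0.25 = 0.1875
  Item 4: 0.56 * 0.44 = 0.2464
  Item 5: 0.65 * 0.35 = 0.2275
Sum(p_i * q_i) = 0.2496 + 0.2059 + 0.1875 + 0.2464 + 0.2275 = 1.1169
KR-20 = (k/(k-1)) * (1 - Sum(p_i*q_i) / Var_total)
= (5/4) * (1 - 1.1169/2.98)
= 1.25 * 0.6252
KR-20 = 0.7815

0.7815


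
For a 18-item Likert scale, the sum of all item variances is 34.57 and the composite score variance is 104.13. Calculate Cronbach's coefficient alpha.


alpha = (k/(k-1)) * (1 - sum(si^2)/s_total^2)
= (18/17) * (1 - 34.57/104.13)
alpha = 0.7073

0.7073


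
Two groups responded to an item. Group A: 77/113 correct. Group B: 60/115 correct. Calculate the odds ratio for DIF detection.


Odds_A = 77/36 = 2.1389
Odds_B = 60/55 = 1.0909
OR = Odds_A / Odds_B = 2.1389 / 1.0909
Exactly, OR = (77 * 55) / (36 * 60) = 4235 / 2160
OR = 1.9606

1.9606


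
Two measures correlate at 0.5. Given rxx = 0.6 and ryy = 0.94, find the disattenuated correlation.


r_corrected = rxy / sqrt(rxx * ryy)
= 0.5 / sqrt(0.6 * 0.94)
= 0.5 / sqrt(0.564)
= 0.5 / 0.750999
r_corrected = 0.6658

0.6658


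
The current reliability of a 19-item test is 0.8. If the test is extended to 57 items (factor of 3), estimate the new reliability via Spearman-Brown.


r_new = (n * rxx) / (1 + (n-1) * rxx)
r_new = (3 * 0.8) / (1 + 2 * 0.8)
r_new = 2.4 / 2.6
r_new = 0.9231

0.9231


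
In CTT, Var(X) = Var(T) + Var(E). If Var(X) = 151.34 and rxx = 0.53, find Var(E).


var_true = rxx * var_obs = 0.53 * 151.34 = 80.2102
var_error = var_obs - var_true
var_error = 151.34 - 80.2102
var_error = 71.1298

71.1298


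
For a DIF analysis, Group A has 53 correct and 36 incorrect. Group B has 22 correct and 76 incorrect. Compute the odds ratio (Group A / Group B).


Odds_A = 53/36 = 1.4722
Odds_B = 22/76 = 0.2895
OR = Odds_A / Odds_B = 1.4722 / 0.2895
Exactly, OR = (53 * 76) / (36 * 22) = 4028 / 792
OR = 5.0859

5.0859


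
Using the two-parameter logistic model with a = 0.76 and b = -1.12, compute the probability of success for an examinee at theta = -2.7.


a*(theta - b) = 0.76 * (-2.7 - -1.12) = -1.2008
exp(--1.2008) = 3.3228
P = 1 / (1 + 3.3228)
P = 0.2313

0.2313
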